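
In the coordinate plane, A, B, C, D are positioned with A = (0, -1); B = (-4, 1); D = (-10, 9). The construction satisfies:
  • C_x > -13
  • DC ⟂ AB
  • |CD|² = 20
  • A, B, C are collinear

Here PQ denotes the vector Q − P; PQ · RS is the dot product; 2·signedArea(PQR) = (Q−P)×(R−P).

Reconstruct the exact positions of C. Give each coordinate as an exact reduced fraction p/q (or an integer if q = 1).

1. C_x = -12  [A, B, C are collinear ∩ DC ⟂ AB]
2. C_y = 5  [A, B, C are collinear ∩ DC ⟂ AB]
   → C = (-12, 5)

C = (-12, 5)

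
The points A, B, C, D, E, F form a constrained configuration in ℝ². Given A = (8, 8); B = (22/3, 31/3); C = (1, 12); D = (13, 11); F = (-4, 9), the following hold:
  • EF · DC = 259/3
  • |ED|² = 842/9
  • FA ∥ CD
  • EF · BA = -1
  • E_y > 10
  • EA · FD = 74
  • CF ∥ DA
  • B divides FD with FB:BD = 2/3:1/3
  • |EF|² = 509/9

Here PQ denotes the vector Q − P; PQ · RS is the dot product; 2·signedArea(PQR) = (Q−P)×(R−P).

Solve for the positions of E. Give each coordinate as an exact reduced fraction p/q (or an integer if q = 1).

E = (10/3, 32/3)

1. E_x = 10/3  [EA · FD = 74 ∩ EF · BA = -1]
2. E_y = 32/3  [EA · FD = 74 ∩ EF · BA = -1]
   → E = (10/3, 32/3)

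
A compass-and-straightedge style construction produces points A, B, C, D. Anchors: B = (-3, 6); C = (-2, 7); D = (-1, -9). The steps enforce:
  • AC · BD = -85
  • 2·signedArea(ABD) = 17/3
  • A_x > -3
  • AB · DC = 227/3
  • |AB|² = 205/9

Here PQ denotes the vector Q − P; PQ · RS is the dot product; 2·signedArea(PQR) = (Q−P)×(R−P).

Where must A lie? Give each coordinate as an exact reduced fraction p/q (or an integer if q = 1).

A = (-2, 4/3)

1. A_x = -2  [AC · BD = -85 ∩ 2·signedArea(ABD) = 17/3]
2. A_y = 4/3  [AC · BD = -85 ∩ 2·signedArea(ABD) = 17/3]
   → A = (-2, 4/3)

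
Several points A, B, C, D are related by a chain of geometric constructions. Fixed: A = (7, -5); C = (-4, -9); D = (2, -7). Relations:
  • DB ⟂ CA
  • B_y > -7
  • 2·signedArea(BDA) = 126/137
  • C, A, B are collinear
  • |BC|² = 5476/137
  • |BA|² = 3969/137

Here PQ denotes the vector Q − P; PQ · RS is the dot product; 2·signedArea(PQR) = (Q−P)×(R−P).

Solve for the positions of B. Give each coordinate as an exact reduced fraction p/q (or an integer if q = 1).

B = (266/137, -937/137)

1. B_x = 266/137  [C, A, B are collinear ∩ DB ⟂ CA]
2. B_y = -937/137  [C, A, B are collinear ∩ DB ⟂ CA]
   → B = (266/137, -937/137)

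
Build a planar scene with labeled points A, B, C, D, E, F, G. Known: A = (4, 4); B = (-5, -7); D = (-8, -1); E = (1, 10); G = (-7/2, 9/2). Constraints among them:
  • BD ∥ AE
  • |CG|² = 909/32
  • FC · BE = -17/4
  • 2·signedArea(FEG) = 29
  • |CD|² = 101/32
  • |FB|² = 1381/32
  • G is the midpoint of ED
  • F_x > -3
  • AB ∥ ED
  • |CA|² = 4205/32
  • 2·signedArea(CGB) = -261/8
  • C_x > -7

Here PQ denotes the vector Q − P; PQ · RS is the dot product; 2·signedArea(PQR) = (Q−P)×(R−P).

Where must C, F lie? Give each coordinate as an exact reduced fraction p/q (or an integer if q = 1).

1. C_x = -55/8  [line 23/2·x + -3/2·y + 637/8 = 0 ∩ |CD|² = 101/32]
2. C_y = 3/8  [line 23/2·x + -3/2·y + 637/8 = 0 ∩ |CD|² = 101/32]
   → C = (-55/8, 3/8)
3. F_x = -21/8  [FC · BE = -17/4 ∩ 2·signedArea(FEG) = 29]
4. F_y = -7/8  [FC · BE = -17/4 ∩ 2·signedArea(FEG) = 29]
   → F = (-21/8, -7/8)

C = (-55/8, 3/8)
F = (-21/8, -7/8)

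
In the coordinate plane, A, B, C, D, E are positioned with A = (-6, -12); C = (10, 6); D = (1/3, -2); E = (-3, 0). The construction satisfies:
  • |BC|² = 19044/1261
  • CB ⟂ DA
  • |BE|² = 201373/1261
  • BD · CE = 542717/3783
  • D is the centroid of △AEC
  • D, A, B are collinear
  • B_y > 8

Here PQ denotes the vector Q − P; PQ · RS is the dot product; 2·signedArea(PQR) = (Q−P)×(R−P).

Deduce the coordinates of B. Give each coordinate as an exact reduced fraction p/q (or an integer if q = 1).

1. B_x = 8470/1261  [D, A, B are collinear ∩ CB ⟂ DA]
2. B_y = 10188/1261  [D, A, B are collinear ∩ CB ⟂ DA]
   → B = (8470/1261, 10188/1261)

B = (8470/1261, 10188/1261)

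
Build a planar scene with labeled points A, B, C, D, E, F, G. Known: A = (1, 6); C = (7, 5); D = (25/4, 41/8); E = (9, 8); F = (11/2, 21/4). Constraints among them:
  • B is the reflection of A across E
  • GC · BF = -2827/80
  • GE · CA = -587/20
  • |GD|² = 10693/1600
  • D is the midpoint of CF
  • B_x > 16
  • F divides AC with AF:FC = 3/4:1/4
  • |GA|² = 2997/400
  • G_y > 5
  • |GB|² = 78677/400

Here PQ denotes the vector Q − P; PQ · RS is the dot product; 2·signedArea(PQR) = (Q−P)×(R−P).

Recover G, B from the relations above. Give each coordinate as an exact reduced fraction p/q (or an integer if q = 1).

B = (17, 10)
G = (37/10, 111/20)

1. G_x = 37/10  [line 6·x + -1·y + -333/20 = 0 ∩ |GA|² = 2997/400]
2. G_y = 111/20  [line 6·x + -1·y + -333/20 = 0 ∩ |GA|² = 2997/400]
   → G = (37/10, 111/20)
3. B_x = 17  [GC · BF = -2827/80 ∩ B is the reflection of A across E]
4. B_y = 10  [GC · BF = -2827/80 ∩ B is the reflection of A across E]
   → B = (17, 10)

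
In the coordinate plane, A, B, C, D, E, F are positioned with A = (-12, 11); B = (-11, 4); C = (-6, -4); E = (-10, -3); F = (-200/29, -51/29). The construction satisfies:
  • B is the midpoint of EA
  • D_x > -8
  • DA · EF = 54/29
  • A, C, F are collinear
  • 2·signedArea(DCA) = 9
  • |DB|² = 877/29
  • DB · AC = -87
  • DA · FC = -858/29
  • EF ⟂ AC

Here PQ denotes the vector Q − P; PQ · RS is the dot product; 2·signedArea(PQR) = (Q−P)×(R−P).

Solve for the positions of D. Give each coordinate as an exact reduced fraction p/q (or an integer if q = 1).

D = (-231/29, -17/29)

1. D_x = -231/29  [2·signedArea(DCA) = 9 ∩ DA · FC = -858/29]
2. D_y = -17/29  [2·signedArea(DCA) = 9 ∩ DA · FC = -858/29]
   → D = (-231/29, -17/29)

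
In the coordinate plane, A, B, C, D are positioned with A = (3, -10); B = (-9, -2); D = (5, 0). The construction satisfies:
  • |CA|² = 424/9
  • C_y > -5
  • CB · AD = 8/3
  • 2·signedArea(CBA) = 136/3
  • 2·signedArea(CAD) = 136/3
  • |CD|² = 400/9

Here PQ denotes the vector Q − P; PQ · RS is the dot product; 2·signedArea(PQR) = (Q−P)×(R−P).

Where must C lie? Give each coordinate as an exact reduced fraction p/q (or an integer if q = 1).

C = (-1/3, -4)

1. C_x = -1/3  [2·signedArea(CBA) = 136/3 ∩ 2·signedArea(CAD) = 136/3]
2. C_y = -4  [2·signedArea(CBA) = 136/3 ∩ 2·signedArea(CAD) = 136/3]
   → C = (-1/3, -4)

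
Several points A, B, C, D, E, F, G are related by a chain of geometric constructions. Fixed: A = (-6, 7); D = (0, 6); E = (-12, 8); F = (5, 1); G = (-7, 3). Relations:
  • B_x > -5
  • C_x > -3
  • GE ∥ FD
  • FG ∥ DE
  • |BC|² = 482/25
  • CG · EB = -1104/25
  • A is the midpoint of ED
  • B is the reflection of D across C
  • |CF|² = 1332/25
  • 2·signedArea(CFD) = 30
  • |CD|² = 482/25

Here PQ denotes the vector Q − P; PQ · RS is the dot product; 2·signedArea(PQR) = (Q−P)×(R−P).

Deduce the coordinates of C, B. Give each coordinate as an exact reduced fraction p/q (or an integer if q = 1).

B = (-22/5, -8/5)
C = (-11/5, 11/5)

1. C_x = -11/5  [line -5·x + -5·y + 0 = 0 ∩ |CD|² = 482/25]
2. C_y = 11/5  [line -5·x + -5·y + 0 = 0 ∩ |CD|² = 482/25]
   → C = (-11/5, 11/5)
3. B_x = -22/5  [B is the reflection of D across C]
4. B_y = -8/5  [B is the reflection of D across C]
   → B = (-22/5, -8/5)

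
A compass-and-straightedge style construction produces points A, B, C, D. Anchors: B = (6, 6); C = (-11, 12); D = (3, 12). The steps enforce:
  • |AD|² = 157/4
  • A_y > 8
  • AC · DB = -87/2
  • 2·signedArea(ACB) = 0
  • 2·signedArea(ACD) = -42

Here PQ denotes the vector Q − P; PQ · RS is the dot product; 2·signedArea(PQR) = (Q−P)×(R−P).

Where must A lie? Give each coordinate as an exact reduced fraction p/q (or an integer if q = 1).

1. A_x = -5/2  [2·signedArea(ACB) = 0 ∩ 2·signedArea(ACD) = -42]
2. A_y = 9  [2·signedArea(ACB) = 0 ∩ 2·signedArea(ACD) = -42]
   → A = (-5/2, 9)

A = (-5/2, 9)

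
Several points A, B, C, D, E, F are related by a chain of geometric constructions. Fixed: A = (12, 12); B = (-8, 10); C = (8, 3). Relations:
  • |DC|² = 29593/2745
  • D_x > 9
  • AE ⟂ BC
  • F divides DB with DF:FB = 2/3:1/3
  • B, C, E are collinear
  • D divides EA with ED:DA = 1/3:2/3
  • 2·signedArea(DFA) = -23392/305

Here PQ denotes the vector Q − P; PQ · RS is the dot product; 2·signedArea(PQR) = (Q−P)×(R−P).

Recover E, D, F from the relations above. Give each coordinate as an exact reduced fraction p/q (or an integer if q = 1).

D = (8572/915, 5476/915)
E = (2456/305, 908/305)
F = (-6068/2745, 23776/2745)

1. E_x = 2456/305  [B, C, E are collinear ∩ AE ⟂ BC]
2. E_y = 908/305  [B, C, E are collinear ∩ AE ⟂ BC]
   → E = (2456/305, 908/305)
3. D_x = 8572/915  [D divides EA with ED:DA = 1/3:2/3]
4. D_y = 5476/915  [D divides EA with ED:DA = 1/3:2/3]
   → D = (8572/915, 5476/915)
5. F_x = -6068/2745  [F divides DB with DF:FB = 2/3:1/3]
6. F_y = 23776/2745  [F divides DB with DF:FB = 2/3:1/3]
   → F = (-6068/2745, 23776/2745)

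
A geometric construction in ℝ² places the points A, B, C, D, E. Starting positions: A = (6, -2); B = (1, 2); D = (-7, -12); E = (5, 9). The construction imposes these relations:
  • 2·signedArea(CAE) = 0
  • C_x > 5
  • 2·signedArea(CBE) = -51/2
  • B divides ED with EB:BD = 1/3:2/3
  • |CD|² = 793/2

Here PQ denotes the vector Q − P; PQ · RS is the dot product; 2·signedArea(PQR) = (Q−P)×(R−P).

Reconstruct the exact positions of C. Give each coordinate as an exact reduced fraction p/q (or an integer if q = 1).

C = (11/2, 7/2)

1. C_x = 11/2  [2·signedArea(CAE) = 0 ∩ 2·signedArea(CBE) = -51/2]
2. C_y = 7/2  [2·signedArea(CAE) = 0 ∩ 2·signedArea(CBE) = -51/2]
   → C = (11/2, 7/2)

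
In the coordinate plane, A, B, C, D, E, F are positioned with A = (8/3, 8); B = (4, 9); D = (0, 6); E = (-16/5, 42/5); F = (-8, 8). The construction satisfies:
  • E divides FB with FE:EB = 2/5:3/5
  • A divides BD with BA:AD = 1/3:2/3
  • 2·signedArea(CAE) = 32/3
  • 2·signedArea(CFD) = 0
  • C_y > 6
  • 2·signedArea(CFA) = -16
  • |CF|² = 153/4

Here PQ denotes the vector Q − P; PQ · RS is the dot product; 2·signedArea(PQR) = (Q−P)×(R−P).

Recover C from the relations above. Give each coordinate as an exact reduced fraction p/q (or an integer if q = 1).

C = (-2, 13/2)

1. C_x = -2  [2·signedArea(CFD) = 0 ∩ 2·signedArea(CFA) = -16]
2. C_y = 13/2  [2·signedArea(CFD) = 0 ∩ 2·signedArea(CFA) = -16]
   → C = (-2, 13/2)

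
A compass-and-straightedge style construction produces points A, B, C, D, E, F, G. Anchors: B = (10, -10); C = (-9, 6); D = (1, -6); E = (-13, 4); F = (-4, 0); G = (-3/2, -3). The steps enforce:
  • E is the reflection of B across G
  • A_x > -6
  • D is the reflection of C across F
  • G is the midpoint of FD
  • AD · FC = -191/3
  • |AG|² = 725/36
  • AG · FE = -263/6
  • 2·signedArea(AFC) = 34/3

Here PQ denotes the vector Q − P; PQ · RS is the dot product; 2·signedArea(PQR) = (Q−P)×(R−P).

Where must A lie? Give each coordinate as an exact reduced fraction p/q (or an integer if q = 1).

A = (-16/3, -2/3)

1. A_x = -16/3  [2·signedArea(AFC) = 34/3 ∩ AG · FE = -263/6]
2. A_y = -2/3  [2·signedArea(AFC) = 34/3 ∩ AG · FE = -263/6]
   → A = (-16/3, -2/3)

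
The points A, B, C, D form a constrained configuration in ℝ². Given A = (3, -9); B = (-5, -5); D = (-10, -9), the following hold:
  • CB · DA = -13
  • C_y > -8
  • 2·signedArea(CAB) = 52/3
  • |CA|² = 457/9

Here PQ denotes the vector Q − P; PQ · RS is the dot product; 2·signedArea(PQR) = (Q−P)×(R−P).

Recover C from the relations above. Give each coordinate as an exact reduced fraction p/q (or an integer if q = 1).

C = (-4, -23/3)

1. C_x = -4  [CB · DA = -13 ∩ 2·signedArea(CAB) = 52/3]
2. C_y = -23/3  [CB · DA = -13 ∩ 2·signedArea(CAB) = 52/3]
   → C = (-4, -23/3)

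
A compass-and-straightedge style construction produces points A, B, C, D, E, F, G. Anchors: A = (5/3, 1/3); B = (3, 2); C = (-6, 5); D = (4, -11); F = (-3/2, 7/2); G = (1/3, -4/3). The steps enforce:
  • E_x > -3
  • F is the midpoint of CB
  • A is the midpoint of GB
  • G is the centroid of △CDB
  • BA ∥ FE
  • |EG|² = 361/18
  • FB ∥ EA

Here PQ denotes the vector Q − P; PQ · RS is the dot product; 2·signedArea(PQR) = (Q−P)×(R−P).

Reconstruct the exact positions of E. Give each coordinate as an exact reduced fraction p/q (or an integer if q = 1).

1. E_x = -17/6  [FB ∥ EA ∩ BA ∥ FE]
2. E_y = 11/6  [FB ∥ EA ∩ BA ∥ FE]
   → E = (-17/6, 11/6)

E = (-17/6, 11/6)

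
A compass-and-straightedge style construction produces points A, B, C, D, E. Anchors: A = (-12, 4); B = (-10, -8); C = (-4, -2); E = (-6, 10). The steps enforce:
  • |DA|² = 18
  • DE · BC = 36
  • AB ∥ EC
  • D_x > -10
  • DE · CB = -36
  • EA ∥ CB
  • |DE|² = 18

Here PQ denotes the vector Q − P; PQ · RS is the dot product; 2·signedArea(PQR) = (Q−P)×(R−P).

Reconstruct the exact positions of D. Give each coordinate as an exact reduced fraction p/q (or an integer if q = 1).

D = (-9, 7)

1. D_x = -9  [line 6·x + 6·y + 12 = 0 ∩ |DE|² = 18]
2. D_y = 7  [line 6·x + 6·y + 12 = 0 ∩ |DE|² = 18]
   → D = (-9, 7)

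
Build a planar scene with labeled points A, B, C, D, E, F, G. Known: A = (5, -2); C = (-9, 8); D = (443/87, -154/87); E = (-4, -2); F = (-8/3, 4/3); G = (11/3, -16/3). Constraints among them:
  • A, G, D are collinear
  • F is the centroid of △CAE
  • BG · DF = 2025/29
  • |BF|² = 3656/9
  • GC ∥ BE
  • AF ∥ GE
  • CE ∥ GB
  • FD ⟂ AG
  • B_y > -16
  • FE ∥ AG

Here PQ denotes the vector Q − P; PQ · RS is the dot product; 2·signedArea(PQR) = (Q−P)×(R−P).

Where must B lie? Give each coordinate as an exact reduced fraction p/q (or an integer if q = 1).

B = (26/3, -46/3)

1. B_x = 26/3  [GC ∥ BE ∩ CE ∥ GB]
2. B_y = -46/3  [GC ∥ BE ∩ CE ∥ GB]
   → B = (26/3, -46/3)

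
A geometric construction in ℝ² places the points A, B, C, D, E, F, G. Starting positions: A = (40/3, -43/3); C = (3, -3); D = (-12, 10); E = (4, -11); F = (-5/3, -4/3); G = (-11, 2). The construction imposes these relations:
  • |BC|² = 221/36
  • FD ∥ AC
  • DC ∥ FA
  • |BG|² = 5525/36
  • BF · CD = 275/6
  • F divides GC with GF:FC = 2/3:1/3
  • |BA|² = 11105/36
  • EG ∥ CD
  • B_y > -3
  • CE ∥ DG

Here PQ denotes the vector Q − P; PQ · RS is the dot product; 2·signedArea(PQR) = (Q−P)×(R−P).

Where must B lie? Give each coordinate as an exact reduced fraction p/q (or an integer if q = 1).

B = (2/3, -13/6)

1. B_x = 2/3  [line 15·x + -13·y + -229/6 = 0 ∩ |BG|² = 5525/36]
2. B_y = -13/6  [line 15·x + -13·y + -229/6 = 0 ∩ |BG|² = 5525/36]
   → B = (2/3, -13/6)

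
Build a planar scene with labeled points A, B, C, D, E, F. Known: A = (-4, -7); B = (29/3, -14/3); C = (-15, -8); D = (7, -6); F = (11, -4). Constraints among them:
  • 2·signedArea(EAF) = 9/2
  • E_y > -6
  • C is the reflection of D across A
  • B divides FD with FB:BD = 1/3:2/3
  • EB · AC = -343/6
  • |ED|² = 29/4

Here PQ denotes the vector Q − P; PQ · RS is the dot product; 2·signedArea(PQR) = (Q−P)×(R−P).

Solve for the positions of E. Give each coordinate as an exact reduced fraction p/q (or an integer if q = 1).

E = (9/2, -5)

1. E_x = 9/2  [EB · AC = -343/6 ∩ 2·signedArea(EAF) = 9/2]
2. E_y = -5  [EB · AC = -343/6 ∩ 2·signedArea(EAF) = 9/2]
   → E = (9/2, -5)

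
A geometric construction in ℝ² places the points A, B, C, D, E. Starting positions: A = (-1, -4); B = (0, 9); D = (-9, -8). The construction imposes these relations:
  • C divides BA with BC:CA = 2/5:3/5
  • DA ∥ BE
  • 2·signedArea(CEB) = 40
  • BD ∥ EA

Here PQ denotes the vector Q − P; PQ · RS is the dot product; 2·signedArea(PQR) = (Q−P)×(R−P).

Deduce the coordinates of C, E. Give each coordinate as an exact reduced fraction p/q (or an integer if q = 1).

C = (-2/5, 19/5)
E = (8, 13)

1. C_x = -2/5  [C divides BA with BC:CA = 2/5:3/5]
2. C_y = 19/5  [C divides BA with BC:CA = 2/5:3/5]
   → C = (-2/5, 19/5)
3. E_x = 8  [BD ∥ EA ∩ DA ∥ BE]
4. E_y = 13  [BD ∥ EA ∩ DA ∥ BE]
   → E = (8, 13)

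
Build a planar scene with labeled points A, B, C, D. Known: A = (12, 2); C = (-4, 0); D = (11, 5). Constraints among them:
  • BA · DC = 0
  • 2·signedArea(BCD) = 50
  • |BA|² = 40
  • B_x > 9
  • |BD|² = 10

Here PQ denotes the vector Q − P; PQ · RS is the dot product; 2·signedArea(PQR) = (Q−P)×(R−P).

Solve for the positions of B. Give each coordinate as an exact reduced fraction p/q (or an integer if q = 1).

1. B_x = 10  [BA · DC = 0 ∩ 2·signedArea(BCD) = 50]
2. B_y = 8  [BA · DC = 0 ∩ 2·signedArea(BCD) = 50]
   → B = (10, 8)

B = (10, 8)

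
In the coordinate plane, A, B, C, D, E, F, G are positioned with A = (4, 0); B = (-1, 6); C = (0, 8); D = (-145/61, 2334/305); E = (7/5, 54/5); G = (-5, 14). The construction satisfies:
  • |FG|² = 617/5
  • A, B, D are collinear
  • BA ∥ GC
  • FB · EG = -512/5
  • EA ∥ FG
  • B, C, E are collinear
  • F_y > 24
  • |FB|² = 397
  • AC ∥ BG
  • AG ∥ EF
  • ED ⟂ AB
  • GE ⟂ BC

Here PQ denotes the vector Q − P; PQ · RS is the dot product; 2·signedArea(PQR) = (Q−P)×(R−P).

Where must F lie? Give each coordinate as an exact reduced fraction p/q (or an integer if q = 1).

F = (-38/5, 124/5)

1. F_x = -38/5  [EA ∥ FG ∩ AG ∥ EF]
2. F_y = 124/5  [EA ∥ FG ∩ AG ∥ EF]
   → F = (-38/5, 124/5)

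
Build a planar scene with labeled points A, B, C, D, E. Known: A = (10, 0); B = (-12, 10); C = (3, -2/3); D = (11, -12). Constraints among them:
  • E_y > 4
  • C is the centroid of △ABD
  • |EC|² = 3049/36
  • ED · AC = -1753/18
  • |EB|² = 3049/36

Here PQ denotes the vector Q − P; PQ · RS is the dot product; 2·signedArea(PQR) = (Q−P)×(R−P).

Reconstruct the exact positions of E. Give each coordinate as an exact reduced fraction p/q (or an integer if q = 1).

E = (-9/2, 14/3)

1. E_x = -9/2  [line 7·x + 2/3·y + 511/18 = 0 ∩ |EC|² = 3049/36]
2. E_y = 14/3  [line 7·x + 2/3·y + 511/18 = 0 ∩ |EC|² = 3049/36]
   → E = (-9/2, 14/3)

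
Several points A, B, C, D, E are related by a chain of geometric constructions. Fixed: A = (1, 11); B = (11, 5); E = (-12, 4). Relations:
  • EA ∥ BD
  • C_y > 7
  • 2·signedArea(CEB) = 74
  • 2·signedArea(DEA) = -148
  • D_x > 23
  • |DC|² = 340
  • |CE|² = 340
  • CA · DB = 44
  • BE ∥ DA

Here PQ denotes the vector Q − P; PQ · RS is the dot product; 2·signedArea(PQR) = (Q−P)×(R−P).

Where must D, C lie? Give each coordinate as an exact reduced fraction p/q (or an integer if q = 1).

1. D_x = 24  [BE ∥ DA ∩ EA ∥ BD]
2. D_y = 12  [BE ∥ DA ∩ EA ∥ BD]
   → D = (24, 12)
3. C_x = 6  [2·signedArea(CEB) = 74 ∩ CA · DB = 44]
4. C_y = 8  [2·signedArea(CEB) = 74 ∩ CA · DB = 44]
   → C = (6, 8)

C = (6, 8)
D = (24, 12)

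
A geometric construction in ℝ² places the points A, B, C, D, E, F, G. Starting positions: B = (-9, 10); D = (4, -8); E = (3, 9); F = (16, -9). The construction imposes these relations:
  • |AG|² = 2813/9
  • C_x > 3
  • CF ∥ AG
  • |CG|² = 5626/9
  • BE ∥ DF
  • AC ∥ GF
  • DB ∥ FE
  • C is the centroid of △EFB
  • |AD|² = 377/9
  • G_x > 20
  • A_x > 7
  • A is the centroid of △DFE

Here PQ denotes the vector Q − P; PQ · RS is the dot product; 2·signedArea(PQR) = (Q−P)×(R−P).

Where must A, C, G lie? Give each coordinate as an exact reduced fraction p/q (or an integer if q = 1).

A = (23/3, -8/3)
C = (10/3, 10/3)
G = (61/3, -15)

1. A_x = 23/3  [A is the centroid of △DFE]
2. A_y = -8/3  [A is the centroid of △DFE]
   → A = (23/3, -8/3)
3. C_x = 10/3  [C is the centroid of △EFB]
4. C_y = 10/3  [C is the centroid of △EFB]
   → C = (10/3, 10/3)
5. G_x = 61/3  [AC ∥ GF ∩ CF ∥ AG]
6. G_y = -15  [AC ∥ GF ∩ CF ∥ AG]
   → G = (61/3, -15)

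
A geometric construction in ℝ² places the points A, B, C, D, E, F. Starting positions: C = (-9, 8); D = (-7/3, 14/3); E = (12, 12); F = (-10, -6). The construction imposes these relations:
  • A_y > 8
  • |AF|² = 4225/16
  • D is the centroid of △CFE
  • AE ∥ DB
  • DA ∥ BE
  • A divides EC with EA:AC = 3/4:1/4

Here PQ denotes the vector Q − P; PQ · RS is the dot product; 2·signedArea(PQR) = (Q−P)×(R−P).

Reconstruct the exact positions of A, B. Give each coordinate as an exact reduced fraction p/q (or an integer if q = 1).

A = (-15/4, 9)
B = (161/12, 23/3)

1. A_x = -15/4  [A divides EC with EA:AC = 3/4:1/4]
2. A_y = 9  [A divides EC with EA:AC = 3/4:1/4]
   → A = (-15/4, 9)
3. B_x = 161/12  [DA ∥ BE ∩ AE ∥ DB]
4. B_y = 23/3  [DA ∥ BE ∩ AE ∥ DB]
   → B = (161/12, 23/3)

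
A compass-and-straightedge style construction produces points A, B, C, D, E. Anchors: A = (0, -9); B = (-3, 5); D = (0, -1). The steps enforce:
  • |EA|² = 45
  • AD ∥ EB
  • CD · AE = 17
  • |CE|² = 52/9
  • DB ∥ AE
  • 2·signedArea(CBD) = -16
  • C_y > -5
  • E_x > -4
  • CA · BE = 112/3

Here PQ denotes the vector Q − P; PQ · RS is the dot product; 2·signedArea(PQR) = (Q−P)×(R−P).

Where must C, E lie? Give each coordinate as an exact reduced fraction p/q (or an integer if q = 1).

1. E_x = -3  [AD ∥ EB ∩ DB ∥ AE]
2. E_y = -3  [AD ∥ EB ∩ DB ∥ AE]
   → E = (-3, -3)
3. C_x = -1  [CA · BE = 112/3 ∩ CD · AE = 17]
4. C_y = -13/3  [CA · BE = 112/3 ∩ CD · AE = 17]
   → C = (-1, -13/3)

C = (-1, -13/3)
E = (-3, -3)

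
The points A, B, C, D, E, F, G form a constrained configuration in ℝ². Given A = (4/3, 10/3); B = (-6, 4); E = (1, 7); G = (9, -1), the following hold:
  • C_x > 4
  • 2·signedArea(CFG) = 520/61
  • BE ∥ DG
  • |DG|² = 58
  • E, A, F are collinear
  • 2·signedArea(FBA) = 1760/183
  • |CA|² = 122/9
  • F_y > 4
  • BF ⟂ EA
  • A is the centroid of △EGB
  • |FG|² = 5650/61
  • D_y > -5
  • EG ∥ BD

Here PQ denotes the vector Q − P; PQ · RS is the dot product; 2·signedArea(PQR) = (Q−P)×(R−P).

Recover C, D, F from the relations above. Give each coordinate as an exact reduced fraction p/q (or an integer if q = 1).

1. D_x = 2  [BE ∥ DG ∩ EG ∥ BD]
2. D_y = -4  [BE ∥ DG ∩ EG ∥ BD]
   → D = (2, -4)
3. F_x = 74/61  [E, A, F are collinear ∩ BF ⟂ EA]
4. F_y = 284/61  [E, A, F are collinear ∩ BF ⟂ EA]
   → F = (74/61, 284/61)
5. C_x = 5  [line 345/61·x + 475/61·y + -3150/61 = 0 ∩ |CA|² = 122/9]
6. C_y = 3  [line 345/61·x + 475/61·y + -3150/61 = 0 ∩ |CA|² = 122/9]
   → C = (5, 3)

C = (5, 3)
D = (2, -4)
F = (74/61, 284/61)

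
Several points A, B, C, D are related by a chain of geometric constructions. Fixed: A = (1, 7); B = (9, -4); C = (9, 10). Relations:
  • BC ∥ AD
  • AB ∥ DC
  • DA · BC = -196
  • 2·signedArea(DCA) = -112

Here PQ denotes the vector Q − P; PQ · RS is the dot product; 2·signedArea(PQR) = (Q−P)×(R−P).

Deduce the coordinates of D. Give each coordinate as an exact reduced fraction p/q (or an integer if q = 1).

D = (1, 21)

1. D_x = 1  [AB ∥ DC ∩ BC ∥ AD]
2. D_y = 21  [AB ∥ DC ∩ BC ∥ AD]
   → D = (1, 21)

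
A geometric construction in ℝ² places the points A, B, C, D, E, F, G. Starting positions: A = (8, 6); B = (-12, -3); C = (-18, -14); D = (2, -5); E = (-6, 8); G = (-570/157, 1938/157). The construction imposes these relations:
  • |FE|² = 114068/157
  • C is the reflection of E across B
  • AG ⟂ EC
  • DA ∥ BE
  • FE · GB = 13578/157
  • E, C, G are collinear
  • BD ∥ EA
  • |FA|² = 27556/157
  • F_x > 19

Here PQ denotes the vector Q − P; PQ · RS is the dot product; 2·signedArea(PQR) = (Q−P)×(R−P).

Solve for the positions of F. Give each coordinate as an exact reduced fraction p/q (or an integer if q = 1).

F = (3082/157, -54/157)

1. F_x = 3082/157  [line 1314/157·x + 2409/157·y + -24966/157 = 0 ∩ |FA|² = 27556/157]
2. F_y = -54/157  [line 1314/157·x + 2409/157·y + -24966/157 = 0 ∩ |FA|² = 27556/157]
   → F = (3082/157, -54/157)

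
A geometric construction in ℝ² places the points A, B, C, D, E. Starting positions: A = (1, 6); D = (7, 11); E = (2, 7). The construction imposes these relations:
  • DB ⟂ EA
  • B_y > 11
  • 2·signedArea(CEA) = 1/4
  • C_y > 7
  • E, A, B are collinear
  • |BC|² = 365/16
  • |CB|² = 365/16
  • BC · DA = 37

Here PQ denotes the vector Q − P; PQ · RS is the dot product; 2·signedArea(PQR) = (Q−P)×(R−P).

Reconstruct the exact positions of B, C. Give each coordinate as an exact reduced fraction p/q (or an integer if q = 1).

B = (13/2, 23/2)
C = (13/4, 8)

1. B_x = 13/2  [E, A, B are collinear ∩ DB ⟂ EA]
2. B_y = 23/2  [E, A, B are collinear ∩ DB ⟂ EA]
   → B = (13/2, 23/2)
3. C_x = 13/4  [2·signedArea(CEA) = 1/4 ∩ BC · DA = 37]
4. C_y = 8  [2·signedArea(CEA) = 1/4 ∩ BC · DA = 37]
   → C = (13/4, 8)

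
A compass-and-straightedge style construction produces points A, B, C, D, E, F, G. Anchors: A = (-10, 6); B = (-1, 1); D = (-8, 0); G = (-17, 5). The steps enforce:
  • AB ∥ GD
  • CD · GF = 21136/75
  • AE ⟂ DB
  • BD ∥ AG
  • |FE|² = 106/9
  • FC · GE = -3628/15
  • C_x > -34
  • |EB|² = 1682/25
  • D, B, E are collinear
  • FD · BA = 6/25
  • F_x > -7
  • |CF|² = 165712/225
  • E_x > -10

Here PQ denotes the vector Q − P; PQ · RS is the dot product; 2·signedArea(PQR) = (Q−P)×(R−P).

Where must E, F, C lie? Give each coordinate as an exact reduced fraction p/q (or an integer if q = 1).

1. E_x = -228/25  [D, B, E are collinear ∩ AE ⟂ DB]
2. E_y = -4/25  [D, B, E are collinear ∩ AE ⟂ DB]
   → E = (-228/25, -4/25)
3. F_x = -503/75  [line 9·x + -5·y + 1794/25 = 0 ∩ |FE|² = 106/9]
4. F_y = 57/25  [line 9·x + -5·y + 1794/25 = 0 ∩ |FE|² = 106/9]
   → F = (-503/75, 57/25)
5. C_x = -33  [CD · GF = 21136/75 ∩ FC · GE = -3628/15]
6. C_y = 9  [CD · GF = 21136/75 ∩ FC · GE = -3628/15]
   → C = (-33, 9)

C = (-33, 9)
E = (-228/25, -4/25)
F = (-503/75, 57/25)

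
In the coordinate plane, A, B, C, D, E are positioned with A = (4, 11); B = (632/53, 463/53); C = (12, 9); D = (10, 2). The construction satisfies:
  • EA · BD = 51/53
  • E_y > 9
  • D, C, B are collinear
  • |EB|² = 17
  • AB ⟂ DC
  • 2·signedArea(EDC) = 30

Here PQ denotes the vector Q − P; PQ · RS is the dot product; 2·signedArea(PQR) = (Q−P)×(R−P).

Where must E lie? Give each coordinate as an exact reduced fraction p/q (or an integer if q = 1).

E = (8, 10)

1. E_x = 8  [2·signedArea(EDC) = 30 ∩ EA · BD = 51/53]
2. E_y = 10  [2·signedArea(EDC) = 30 ∩ EA · BD = 51/53]
   → E = (8, 10)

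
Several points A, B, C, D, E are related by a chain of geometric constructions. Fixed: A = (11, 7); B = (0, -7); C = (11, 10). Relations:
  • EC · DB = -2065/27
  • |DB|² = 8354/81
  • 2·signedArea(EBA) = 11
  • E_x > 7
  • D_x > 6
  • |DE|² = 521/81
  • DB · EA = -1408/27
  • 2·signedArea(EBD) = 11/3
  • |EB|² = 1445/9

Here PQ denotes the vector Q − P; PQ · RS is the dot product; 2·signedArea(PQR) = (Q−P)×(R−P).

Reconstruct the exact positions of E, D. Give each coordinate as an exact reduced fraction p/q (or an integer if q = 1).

1. E_x = 22/3  [line -14·x + 11·y + 66 = 0 ∩ |EB|² = 1445/9]
2. E_y = 10/3  [line -14·x + 11·y + 66 = 0 ∩ |EB|² = 1445/9]
   → E = (22/3, 10/3)
3. D_x = 55/9  [2·signedArea(EBD) = 11/3 ∩ DB · EA = -1408/27]
4. D_y = 10/9  [2·signedArea(EBD) = 11/3 ∩ DB · EA = -1408/27]
   → D = (55/9, 10/9)

D = (55/9, 10/9)
E = (22/3, 10/3)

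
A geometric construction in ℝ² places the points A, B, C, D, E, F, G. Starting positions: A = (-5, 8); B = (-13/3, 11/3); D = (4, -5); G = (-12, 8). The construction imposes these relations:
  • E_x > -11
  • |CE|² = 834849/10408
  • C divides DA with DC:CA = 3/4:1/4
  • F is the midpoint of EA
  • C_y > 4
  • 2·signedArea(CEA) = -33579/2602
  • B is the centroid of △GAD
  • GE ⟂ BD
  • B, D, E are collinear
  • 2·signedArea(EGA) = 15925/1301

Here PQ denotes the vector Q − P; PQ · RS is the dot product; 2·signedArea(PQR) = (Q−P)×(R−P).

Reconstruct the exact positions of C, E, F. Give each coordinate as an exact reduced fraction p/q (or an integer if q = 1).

C = (-11/4, 19/4)
E = (-13246/1301, 12683/1301)
F = (-19751/2602, 23091/2602)

1. C_x = -11/4  [C divides DA with DC:CA = 3/4:1/4]
2. C_y = 19/4  [C divides DA with DC:CA = 3/4:1/4]
   → C = (-11/4, 19/4)
3. E_x = -13246/1301  [B, D, E are collinear ∩ GE ⟂ BD]
4. E_y = 12683/1301  [B, D, E are collinear ∩ GE ⟂ BD]
   → E = (-13246/1301, 12683/1301)
5. F_x = -19751/2602  [F is the midpoint of EA]
6. F_y = 23091/2602  [F is the midpoint of EA]
   → F = (-19751/2602, 23091/2602)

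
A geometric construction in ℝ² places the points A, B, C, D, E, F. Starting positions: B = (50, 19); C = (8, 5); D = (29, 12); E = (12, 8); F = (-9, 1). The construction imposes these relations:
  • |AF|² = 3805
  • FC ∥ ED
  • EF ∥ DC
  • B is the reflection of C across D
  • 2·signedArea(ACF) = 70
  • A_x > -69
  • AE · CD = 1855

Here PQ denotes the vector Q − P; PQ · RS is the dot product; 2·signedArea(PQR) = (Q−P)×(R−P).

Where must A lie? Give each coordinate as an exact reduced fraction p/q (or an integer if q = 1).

1. A_x = -68  [2·signedArea(ACF) = 70 ∩ AE · CD = 1855]
2. A_y = -17  [2·signedArea(ACF) = 70 ∩ AE · CD = 1855]
   → A = (-68, -17)

A = (-68, -17)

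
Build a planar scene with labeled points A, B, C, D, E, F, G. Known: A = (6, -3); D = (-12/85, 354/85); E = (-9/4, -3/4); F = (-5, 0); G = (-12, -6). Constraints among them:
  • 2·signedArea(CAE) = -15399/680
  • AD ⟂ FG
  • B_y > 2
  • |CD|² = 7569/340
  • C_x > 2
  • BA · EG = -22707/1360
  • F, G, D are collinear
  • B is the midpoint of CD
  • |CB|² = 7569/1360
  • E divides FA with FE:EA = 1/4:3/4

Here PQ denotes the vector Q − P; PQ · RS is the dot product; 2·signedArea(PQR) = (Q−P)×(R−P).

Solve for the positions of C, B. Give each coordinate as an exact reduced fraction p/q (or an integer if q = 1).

B = (237/170, 807/340)
C = (249/85, 99/170)

1. C_x = 249/85  [line -9/4·x + -33/4·y + 7749/680 = 0 ∩ |CD|² = 7569/340]
2. C_y = 99/170  [line -9/4·x + -33/4·y + 7749/680 = 0 ∩ |CD|² = 7569/340]
   → C = (249/85, 99/170)
3. B_x = 237/170  [B is the midpoint of CD]
4. B_y = 807/340  [B is the midpoint of CD]
   → B = (237/170, 807/340)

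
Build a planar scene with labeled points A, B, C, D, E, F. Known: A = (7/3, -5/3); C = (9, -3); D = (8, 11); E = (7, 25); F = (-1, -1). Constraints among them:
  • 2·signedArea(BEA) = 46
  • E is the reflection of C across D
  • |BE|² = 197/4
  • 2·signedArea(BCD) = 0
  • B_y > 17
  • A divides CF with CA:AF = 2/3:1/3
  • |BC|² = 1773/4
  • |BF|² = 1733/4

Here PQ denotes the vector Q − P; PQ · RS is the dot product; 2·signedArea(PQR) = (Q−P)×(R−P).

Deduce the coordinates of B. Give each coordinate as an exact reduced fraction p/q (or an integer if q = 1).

1. B_x = 15/2  [2·signedArea(BCD) = 0 ∩ 2·signedArea(BEA) = 46]
2. B_y = 18  [2·signedArea(BCD) = 0 ∩ 2·signedArea(BEA) = 46]
   → B = (15/2, 18)

B = (15/2, 18)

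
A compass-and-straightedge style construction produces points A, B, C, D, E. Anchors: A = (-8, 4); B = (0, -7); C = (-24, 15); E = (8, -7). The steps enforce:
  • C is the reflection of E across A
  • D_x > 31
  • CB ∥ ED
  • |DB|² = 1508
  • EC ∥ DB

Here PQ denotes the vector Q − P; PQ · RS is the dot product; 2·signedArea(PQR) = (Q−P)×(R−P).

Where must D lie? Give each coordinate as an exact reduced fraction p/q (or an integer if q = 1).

D = (32, -29)

1. D_x = 32  [EC ∥ DB ∩ CB ∥ ED]
2. D_y = -29  [EC ∥ DB ∩ CB ∥ ED]
   → D = (32, -29)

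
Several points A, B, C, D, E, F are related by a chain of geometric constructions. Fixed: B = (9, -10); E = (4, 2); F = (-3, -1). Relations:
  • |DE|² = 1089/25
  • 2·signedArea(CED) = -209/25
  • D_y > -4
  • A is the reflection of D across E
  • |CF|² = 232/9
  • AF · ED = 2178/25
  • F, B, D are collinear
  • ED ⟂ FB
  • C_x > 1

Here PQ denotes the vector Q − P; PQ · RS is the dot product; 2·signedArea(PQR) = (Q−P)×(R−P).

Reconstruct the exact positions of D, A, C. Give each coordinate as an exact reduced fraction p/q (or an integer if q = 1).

1. D_x = 1/25  [F, B, D are collinear ∩ ED ⟂ FB]
2. D_y = -82/25  [F, B, D are collinear ∩ ED ⟂ FB]
   → D = (1/25, -82/25)
3. A_x = 199/25  [A is the reflection of D across E]
4. A_y = 182/25  [A is the reflection of D across E]
   → A = (199/25, 182/25)
5. C_x = 5/3  [line 132/25·x + -99/25·y + -121/25 = 0 ∩ |CF|² = 232/9]
6. C_y = 1  [line 132/25·x + -99/25·y + -121/25 = 0 ∩ |CF|² = 232/9]
   → C = (5/3, 1)

A = (199/25, 182/25)
C = (5/3, 1)
D = (1/25, -82/25)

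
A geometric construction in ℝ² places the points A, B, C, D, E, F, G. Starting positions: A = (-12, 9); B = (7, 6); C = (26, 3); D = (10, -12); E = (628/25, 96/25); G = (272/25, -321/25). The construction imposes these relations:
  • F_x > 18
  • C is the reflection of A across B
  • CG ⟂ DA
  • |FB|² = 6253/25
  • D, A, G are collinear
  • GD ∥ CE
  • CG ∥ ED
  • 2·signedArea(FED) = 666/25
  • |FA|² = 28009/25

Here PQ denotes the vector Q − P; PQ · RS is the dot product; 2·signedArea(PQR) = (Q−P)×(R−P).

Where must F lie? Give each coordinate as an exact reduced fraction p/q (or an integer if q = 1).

1. F_x = 461/25  [line 396/25·x + -378/25·y + -9162/25 = 0 ∩ |FB|² = 6253/25]
2. F_y = -123/25  [line 396/25·x + -378/25·y + -9162/25 = 0 ∩ |FB|² = 6253/25]
   → F = (461/25, -123/25)

F = (461/25, -123/25)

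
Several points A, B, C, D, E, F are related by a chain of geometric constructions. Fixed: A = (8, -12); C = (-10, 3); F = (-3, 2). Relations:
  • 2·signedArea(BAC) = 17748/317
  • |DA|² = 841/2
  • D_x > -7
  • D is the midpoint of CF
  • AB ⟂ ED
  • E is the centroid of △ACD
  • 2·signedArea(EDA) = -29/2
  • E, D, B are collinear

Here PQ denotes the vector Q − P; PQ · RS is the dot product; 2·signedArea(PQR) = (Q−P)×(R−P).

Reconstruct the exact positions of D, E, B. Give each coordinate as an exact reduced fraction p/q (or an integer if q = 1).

1. D_x = -13/2  [D is the midpoint of CF]
2. D_y = 5/2  [D is the midpoint of CF]
   → D = (-13/2, 5/2)
3. E_x = -17/6  [E is the centroid of △ACD]
4. E_y = -13/6  [E is the centroid of △ACD]
   → E = (-17/6, -13/6)
5. B_x = 1927/317  [E, D, B are collinear ∩ AB ⟂ ED]
6. B_y = -8565/634  [E, D, B are collinear ∩ AB ⟂ ED]
   → B = (1927/317, -8565/634)

B = (1927/317, -8565/634)
D = (-13/2, 5/2)
E = (-17/6, -13/6)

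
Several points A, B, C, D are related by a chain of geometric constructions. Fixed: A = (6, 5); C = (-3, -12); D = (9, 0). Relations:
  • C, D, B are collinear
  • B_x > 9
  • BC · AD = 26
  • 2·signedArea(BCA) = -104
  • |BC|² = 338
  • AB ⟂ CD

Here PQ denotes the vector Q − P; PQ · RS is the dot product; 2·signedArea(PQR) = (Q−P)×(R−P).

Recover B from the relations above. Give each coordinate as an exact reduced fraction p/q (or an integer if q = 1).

B = (10, 1)

1. B_x = 10  [C, D, B are collinear ∩ AB ⟂ CD]
2. B_y = 1  [C, D, B are collinear ∩ AB ⟂ CD]
   → B = (10, 1)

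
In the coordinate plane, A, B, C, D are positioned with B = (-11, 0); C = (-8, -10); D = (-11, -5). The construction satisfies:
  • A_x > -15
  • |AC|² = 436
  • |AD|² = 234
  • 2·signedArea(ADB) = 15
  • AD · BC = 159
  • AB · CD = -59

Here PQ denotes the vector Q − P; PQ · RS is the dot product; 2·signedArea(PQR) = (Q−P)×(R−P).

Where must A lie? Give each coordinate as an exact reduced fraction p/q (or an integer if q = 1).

A = (-14, 10)

1. A_x = -14  [AB · CD = -59 ∩ AD · BC = 159]
2. A_y = 10  [AB · CD = -59 ∩ AD · BC = 159]
   → A = (-14, 10)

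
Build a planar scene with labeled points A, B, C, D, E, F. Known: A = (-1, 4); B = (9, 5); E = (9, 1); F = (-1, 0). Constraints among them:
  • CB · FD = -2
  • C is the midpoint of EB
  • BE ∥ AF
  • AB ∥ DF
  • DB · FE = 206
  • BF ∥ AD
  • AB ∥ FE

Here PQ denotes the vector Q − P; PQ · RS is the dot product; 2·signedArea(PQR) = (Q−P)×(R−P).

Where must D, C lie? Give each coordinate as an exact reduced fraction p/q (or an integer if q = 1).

1. D_x = -11  [AB ∥ DF ∩ BF ∥ AD]
2. D_y = -1  [AB ∥ DF ∩ BF ∥ AD]
   → D = (-11, -1)
3. C_x = 9  [C is the midpoint of EB]
4. C_y = 3  [C is the midpoint of EB]
   → C = (9, 3)

C = (9, 3)
D = (-11, -1)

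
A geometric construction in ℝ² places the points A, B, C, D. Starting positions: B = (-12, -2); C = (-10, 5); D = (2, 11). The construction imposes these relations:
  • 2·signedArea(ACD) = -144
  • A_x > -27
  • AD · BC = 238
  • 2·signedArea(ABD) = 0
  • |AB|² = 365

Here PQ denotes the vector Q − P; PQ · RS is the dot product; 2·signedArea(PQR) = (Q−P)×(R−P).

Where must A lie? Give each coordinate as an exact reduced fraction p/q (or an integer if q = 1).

A = (-26, -15)

1. A_x = -26  [2·signedArea(ABD) = 0 ∩ 2·signedArea(ACD) = -144]
2. A_y = -15  [2·signedArea(ABD) = 0 ∩ 2·signedArea(ACD) = -144]
   → A = (-26, -15)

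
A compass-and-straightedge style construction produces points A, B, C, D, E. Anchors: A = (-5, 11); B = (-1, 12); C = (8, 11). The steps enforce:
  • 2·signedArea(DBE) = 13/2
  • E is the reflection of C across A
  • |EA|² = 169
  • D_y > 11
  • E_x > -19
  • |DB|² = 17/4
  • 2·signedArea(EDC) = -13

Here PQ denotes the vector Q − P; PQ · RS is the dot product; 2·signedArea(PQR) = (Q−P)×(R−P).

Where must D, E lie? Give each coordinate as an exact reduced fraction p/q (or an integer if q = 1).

D = (-3, 23/2)
E = (-18, 11)

1. E_x = -18  [E is the reflection of C across A]
2. E_y = 11  [E is the reflection of C across A]
   → E = (-18, 11)
3. D_x = -3  [2·signedArea(DBE) = 13/2 ∩ 2·signedArea(EDC) = -13]
4. D_y = 23/2  [2·signedArea(DBE) = 13/2 ∩ 2·signedArea(EDC) = -13]
   → D = (-3, 23/2)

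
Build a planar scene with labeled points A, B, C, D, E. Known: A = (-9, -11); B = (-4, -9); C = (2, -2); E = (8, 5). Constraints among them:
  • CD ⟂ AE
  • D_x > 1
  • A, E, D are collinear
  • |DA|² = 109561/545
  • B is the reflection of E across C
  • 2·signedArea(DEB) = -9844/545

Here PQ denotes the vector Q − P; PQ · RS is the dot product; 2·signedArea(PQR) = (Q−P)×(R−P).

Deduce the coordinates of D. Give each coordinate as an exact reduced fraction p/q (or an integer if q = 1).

1. D_x = 722/545  [A, E, D are collinear ∩ CD ⟂ AE]
2. D_y = -699/545  [A, E, D are collinear ∩ CD ⟂ AE]
   → D = (722/545, -699/545)

D = (722/545, -699/545)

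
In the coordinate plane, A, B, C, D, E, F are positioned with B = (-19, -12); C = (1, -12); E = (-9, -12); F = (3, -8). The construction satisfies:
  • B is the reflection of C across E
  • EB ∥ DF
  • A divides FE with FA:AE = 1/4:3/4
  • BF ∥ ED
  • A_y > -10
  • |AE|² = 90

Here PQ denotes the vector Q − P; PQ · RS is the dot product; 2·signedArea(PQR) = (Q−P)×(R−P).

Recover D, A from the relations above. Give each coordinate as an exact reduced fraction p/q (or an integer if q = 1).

1. D_x = 13  [EB ∥ DF ∩ BF ∥ ED]
2. D_y = -8  [EB ∥ DF ∩ BF ∥ ED]
   → D = (13, -8)
3. A_x = 0  [A divides FE with FA:AE = 1/4:3/4]
4. A_y = -9  [A divides FE with FA:AE = 1/4:3/4]
   → A = (0, -9)

A = (0, -9)
D = (13, -8)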